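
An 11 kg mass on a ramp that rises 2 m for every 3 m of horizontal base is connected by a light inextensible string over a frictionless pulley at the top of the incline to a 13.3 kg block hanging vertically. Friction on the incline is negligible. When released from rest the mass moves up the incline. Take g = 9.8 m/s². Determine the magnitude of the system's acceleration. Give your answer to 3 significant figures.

2.90 m/s²

For the mass on the incline: the weight component along the slope is m₁g sin 33.69° = 11 × 9.8 × 0.5547 = 59.797 N and the normal force is N = m₁g cos 33.69° = 89.695 N.
Newton's second law for the mass (up-slope positive): T − 59.797 = 11 a. For the hanging block (downward positive): 13.3 × 9.8 − T = 13.3 a.
Adding the two equations eliminates T: 70.543 = 24.3 a, so a = 2.9030 m/s².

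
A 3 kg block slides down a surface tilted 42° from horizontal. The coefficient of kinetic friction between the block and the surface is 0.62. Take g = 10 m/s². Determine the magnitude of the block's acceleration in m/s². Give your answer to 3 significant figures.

2.08 m/s²

Resolving the weight along the incline: the component pulling the block down the slope is mg sin 42° = 3 × 10 × 0.6691 = 20.073 N, and the normal force is N = mg cos 42° = 3 × 10 × 0.7431 = 22.293 N.
Kinetic friction acts up the slope with magnitude f = μN = 0.62 × 22.293 = 13.822 N.
Net force along the incline is 20.073 − 13.822 = 6.251 N, so a = 6.251 / 3 = 2.0837 m/s².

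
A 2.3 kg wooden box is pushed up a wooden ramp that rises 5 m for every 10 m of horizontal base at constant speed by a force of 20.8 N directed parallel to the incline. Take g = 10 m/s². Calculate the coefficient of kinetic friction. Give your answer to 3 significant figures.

0.511

At constant speed ΣF = 0 along the incline. The applied 20.8 N acts up the slope; the weight component mg sin 26.57° = 10.286 N and kinetic friction μN both act down the slope.
So 20.8 = 10.286 + μ × 20.572, giving μ = (20.8 − 10.286) / 20.572 = 0.5111.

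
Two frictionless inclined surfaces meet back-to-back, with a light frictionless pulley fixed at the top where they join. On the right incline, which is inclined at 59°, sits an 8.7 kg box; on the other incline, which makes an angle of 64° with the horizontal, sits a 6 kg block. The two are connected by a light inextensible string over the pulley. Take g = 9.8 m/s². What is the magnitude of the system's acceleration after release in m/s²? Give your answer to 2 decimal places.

1.38 m/s²

Resolve each weight along its own incline: the 8.7 kg mass has component 8.7 × 9.8 × sin 59° = 73.082 N down its slope, and the 6 kg mass has 6 × 9.8 × sin 64° = 52.849 N down its slope.
The 8.7 kg side's 73.082 N exceeds the other side's 52.849 N, so that mass slides down and the 6 kg mass slides up. Taking that direction as positive, Newton's second law for the whole system gives 73.082 − 52.849 = (8.7 + 6) a, so a = 20.233 / 14.7 = 1.3764 m/s².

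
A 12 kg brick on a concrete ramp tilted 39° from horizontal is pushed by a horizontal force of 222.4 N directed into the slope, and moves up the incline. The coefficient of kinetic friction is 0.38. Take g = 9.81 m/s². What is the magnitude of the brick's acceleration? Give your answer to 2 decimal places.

The horizontal push has components F cos 39° = 222.4 × 0.7771 = 172.827 N up the incline and F sin 39° = 222.4 × 0.6293 = 139.956 N pressing into the surface.
The normal force is therefore N = mg cos 39° + F sin 39° = 91.480 + 139.956 = 231.436 N, and kinetic friction down the slope is μN = 0.38 × 231.436 = 87.946 N.
Along the incline: F cos 39° − mg sin 39° − μN = ma, so 172.827 − 74.081 − 87.946 = 12 a, giving a = 0.9000 m/s².

0.90 m/s²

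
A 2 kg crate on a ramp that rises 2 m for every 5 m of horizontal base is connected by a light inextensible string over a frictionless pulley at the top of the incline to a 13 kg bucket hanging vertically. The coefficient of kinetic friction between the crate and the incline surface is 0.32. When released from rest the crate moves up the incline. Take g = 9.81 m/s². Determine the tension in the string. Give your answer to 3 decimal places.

For the crate on the incline: the weight component along the slope is m₁g sin 21.80° = 2 × 9.81 × 0.3714 = 7.287 N and the normal force is N = m₁g cos 21.80° = 18.217 N.
Kinetic friction opposes the crate's motion up the incline: f = μN = 0.32 × 18.217 = 5.829 N acting down the slope.
Newton's second law for the crate (up-slope positive): T − 7.287 − 5.829 = 2 a. For the hanging bucket (downward positive): 13 × 9.81 − T = 13 a.
Adding the two equations eliminates T: 114.414 = 15 a, so a = 7.6276 m/s².
Then from the hanging bucket's equation, T = 13 × (9.81 − 7.6276) = 28.371 N.

28.371 N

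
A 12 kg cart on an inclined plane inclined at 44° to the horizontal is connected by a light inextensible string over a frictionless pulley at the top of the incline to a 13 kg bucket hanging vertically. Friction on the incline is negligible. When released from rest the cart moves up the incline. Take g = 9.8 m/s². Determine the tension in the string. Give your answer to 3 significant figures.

104 N

For the cart on the incline: the weight component along the slope is m₁g sin 44° = 12 × 9.8 × 0.6947 = 81.697 N and the normal force is N = m₁g cos 44° = 84.594 N.
Newton's second law for the cart (up-slope positive): T − 81.697 = 12 a. For the hanging bucket (downward positive): 13 × 9.8 − T = 13 a.
Adding the two equations eliminates T: 45.703 = 25 a, so a = 1.8281 m/s².
Then from the hanging bucket's equation, T = 13 × (9.8 − 1.8281) = 103.635 N.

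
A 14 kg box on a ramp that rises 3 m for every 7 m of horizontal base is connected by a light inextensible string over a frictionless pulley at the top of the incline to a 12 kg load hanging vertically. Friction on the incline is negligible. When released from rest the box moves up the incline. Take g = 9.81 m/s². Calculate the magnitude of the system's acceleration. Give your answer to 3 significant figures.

For the box on the incline: the weight component along the slope is m₁g sin 23.20° = 14 × 9.81 × 0.3939 = 54.098 N and the normal force is N = m₁g cos 23.20° = 126.235 N.
Newton's second law for the box (up-slope positive): T − 54.098 = 14 a. For the hanging load (downward positive): 12 × 9.81 − T = 12 a.
Adding the two equations eliminates T: 63.622 = 26 a, so a = 2.4470 m/s².

2.45 m/s²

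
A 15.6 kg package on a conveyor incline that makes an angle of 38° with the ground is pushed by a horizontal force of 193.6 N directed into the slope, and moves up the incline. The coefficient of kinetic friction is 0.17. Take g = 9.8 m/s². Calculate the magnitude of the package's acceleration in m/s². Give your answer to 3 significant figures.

The horizontal push has components F cos 38° = 193.6 × 0.7880 = 152.557 N up the incline and F sin 38° = 193.6 × 0.6157 = 119.200 N pressing into the surface.
The normal force is therefore N = mg cos 38° + F sin 38° = 120.469 + 119.200 = 239.669 N, and kinetic friction down the slope is μN = 0.17 × 239.669 = 40.744 N.
Along the incline: F cos 38° − mg sin 38° − μN = ma, so 152.557 − 94.128 − 40.744 = 15.6 a, giving a = 1.1337 m/s².

1.13 m/s²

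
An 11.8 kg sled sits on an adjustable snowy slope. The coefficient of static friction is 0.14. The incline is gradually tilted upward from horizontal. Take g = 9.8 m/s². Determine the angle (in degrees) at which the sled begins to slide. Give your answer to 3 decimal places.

At the threshold of sliding, static friction is at its maximum μ_s N and exactly balances the weight component along the incline: mg sin θ = μ_s mg cos θ.
Hence tan θ = μ_s = 0.14, so θ = arctan(0.14) = 7.9696°.

7.970°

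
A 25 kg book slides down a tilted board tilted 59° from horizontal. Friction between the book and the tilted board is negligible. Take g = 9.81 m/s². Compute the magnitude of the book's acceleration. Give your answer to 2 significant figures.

Resolving the weight along the incline: the component pulling the book down the slope is mg sin 59° = 25 × 9.81 × 0.8572 = 210.228 N, and the normal force is N = mg cos 59° = 25 × 9.81 × 0.5150 = 126.304 N.
With no friction the net force along the incline is 210.228 N, so a = g sin 59° = 210.228 / 25 = 8.4091 m/s².

8.4 m/s²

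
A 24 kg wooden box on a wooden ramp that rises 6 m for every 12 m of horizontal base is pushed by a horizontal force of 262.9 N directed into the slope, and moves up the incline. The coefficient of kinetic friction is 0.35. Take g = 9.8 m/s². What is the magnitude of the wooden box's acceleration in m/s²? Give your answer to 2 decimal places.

0.63 m/s²

The horizontal push has components F cos 26.57° = 262.9 × 0.8944 = 235.138 N up the incline and F sin 26.57° = 262.9 × 0.4472 = 117.569 N pressing into the surface.
The normal force is therefore N = mg cos 26.57° + F sin 26.57° = 210.363 + 117.569 = 327.932 N, and kinetic friction down the slope is μN = 0.35 × 327.932 = 114.776 N.
Along the incline: F cos 26.57° − mg sin 26.57° − μN = ma, so 235.138 − 105.181 − 114.776 = 24 a, giving a = 0.6325 m/s².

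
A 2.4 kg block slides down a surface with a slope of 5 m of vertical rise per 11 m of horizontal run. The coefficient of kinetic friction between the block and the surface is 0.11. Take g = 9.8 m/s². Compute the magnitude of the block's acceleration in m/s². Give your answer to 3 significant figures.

3.07 m/s²

Resolving the weight along the incline: the component pulling the block down the slope is mg sin 24.44° = 2.4 × 9.8 × 0.4138 = 9.733 N, and the normal force is N = mg cos 24.44° = 2.4 × 9.8 × 0.9104 = 21.413 N.
Kinetic friction acts up the slope with magnitude f = μN = 0.11 × 21.413 = 2.355 N.
Net force along the incline is 9.733 − 2.355 = 7.378 N, so a = 7.378 / 2.4 = 3.0742 m/s².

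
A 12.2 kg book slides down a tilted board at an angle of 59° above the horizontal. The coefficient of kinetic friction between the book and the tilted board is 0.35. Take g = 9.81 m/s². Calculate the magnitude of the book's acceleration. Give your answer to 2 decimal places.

6.64 m/s²

Resolving the weight along the incline: the component pulling the book down the slope is mg sin 59° = 12.2 × 9.81 × 0.8572 = 102.591 N, and the normal force is N = mg cos 59° = 12.2 × 9.81 × 0.5150 = 61.636 N.
Kinetic friction acts up the slope with magnitude f = μN = 0.35 × 61.636 = 21.573 N.
Net force along the incline is 102.591 − 21.573 = 81.018 N, so a = 81.018 / 12.2 = 6.6408 m/s².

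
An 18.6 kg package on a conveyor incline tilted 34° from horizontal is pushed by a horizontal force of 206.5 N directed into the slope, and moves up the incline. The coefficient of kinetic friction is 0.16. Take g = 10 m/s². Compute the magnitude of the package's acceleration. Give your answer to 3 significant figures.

1.29 m/s²

The horizontal push has components F cos 34° = 206.5 × 0.8290 = 171.189 N up the incline and F sin 34° = 206.5 × 0.5592 = 115.475 N pressing into the surface.
The normal force is therefore N = mg cos 34° + F sin 34° = 154.194 + 115.475 = 269.669 N, and kinetic friction down the slope is μN = 0.16 × 269.669 = 43.147 N.
Along the incline: F cos 34° − mg sin 34° − μN = ma, so 171.189 − 104.011 − 43.147 = 18.6 a, giving a = 1.2920 m/s².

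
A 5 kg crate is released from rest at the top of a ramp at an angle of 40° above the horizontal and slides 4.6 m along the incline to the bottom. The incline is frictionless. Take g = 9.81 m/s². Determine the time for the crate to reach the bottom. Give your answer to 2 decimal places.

The weight component along the incline is mg sin 40° = 31.529 N and the normal force is N = mg cos 40° = 37.574 N.
With no friction, a = g sin 40° = 6.3057 m/s².
Starting from rest, L = ½at², so t = √(2L/a) = √(2 × 4.6 / 6.3057) = 1.2079 s.

1.21 s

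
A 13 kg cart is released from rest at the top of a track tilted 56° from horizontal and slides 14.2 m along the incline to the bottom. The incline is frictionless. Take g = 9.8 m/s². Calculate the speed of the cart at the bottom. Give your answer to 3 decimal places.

15.190 m/s

The weight component along the incline is mg sin 56° = 105.619 N and the normal force is N = mg cos 56° = 71.241 N.
With no friction, a = g sin 56° = 8.1246 m/s².
Starting from rest over a distance of 14.2 m, v² = 2aL = 2 × 8.1246 × 14.2 = 230.7386, so v = 15.1901 m/s.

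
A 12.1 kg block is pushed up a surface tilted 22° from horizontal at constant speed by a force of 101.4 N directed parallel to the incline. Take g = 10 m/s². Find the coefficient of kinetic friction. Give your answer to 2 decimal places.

0.50

At constant speed ΣF = 0 along the incline. The applied 101.4 N acts up the slope; the weight component mg sin 22° = 45.327 N and kinetic friction μN both act down the slope.
So 101.4 = 45.327 + μ × 112.189, giving μ = (101.4 − 45.327) / 112.189 = 0.4998.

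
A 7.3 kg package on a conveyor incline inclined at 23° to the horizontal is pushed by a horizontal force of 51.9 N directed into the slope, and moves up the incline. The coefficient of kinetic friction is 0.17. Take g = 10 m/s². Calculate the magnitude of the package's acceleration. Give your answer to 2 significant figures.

0.60 m/s²

The horizontal push has components F cos 23° = 51.9 × 0.9205 = 47.774 N up the incline and F sin 23° = 51.9 × 0.3907 = 20.277 N pressing into the surface.
The normal force is therefore N = mg cos 23° + F sin 23° = 67.197 + 20.277 = 87.474 N, and kinetic friction down the slope is μN = 0.17 × 87.474 = 14.871 N.
Along the incline: F cos 23° − mg sin 23° − μN = ma, so 47.774 − 28.521 − 14.871 = 7.3 a, giving a = 0.6003 m/s².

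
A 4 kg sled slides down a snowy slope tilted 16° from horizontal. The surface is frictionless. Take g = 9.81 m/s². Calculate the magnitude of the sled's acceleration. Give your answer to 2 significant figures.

Resolving the weight along the incline: the component pulling the sled down the slope is mg sin 16° = 4 × 9.81 × 0.2756 = 10.815 N, and the normal force is N = mg cos 16° = 4 × 9.81 × 0.9613 = 37.721 N.
With no friction the net force along the incline is 10.815 N, so a = g sin 16° = 10.815 / 4 = 2.7037 m/s².

2.7 m/s²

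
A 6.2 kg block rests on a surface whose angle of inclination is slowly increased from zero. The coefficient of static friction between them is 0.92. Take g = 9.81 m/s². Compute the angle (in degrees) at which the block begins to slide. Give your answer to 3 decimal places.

42.614°

At the threshold of sliding, static friction is at its maximum μ_s N and exactly balances the weight component along the incline: mg sin θ = μ_s mg cos θ.
Hence tan θ = μ_s = 0.92, so θ = arctan(0.92) = 42.6141°.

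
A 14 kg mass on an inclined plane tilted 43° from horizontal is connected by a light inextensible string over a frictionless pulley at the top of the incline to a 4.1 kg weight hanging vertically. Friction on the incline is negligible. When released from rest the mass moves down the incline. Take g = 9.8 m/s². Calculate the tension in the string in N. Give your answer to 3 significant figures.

52.3 N

For the mass on the incline: the weight component along the slope is m₁g sin 43° = 14 × 9.8 × 0.6820 = 93.570 N and the normal force is N = m₁g cos 43° = 100.342 N.
Newton's second law for the mass (down-slope positive): 93.570 − T = 14 a. For the hanging weight (upward positive): T − 4.1 × 9.8 = 4.1 a.
Adding the two equations eliminates T: 53.390 = 18.1 a, so a = 2.9497 m/s².
Then from the hanging weight's equation, T = 4.1 × (9.8 + 2.9497) = 52.274 N.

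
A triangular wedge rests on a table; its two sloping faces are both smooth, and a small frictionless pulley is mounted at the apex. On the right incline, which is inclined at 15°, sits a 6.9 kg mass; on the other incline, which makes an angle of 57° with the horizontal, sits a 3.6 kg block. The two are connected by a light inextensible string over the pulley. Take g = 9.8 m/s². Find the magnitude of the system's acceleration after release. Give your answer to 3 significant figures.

1.15 m/s²

Resolve each weight along its own incline: the 6.9 kg mass has component 6.9 × 9.8 × sin 15° = 17.501 N down its slope, and the 3.6 kg mass has 3.6 × 9.8 × sin 57° = 29.588 N down its slope.
The 3.6 kg side's 29.588 N exceeds the other side's 17.501 N, so that mass slides down and the 6.9 kg mass slides up. Taking that direction as positive, Newton's second law for the whole system gives 29.588 − 17.501 = (6.9 + 3.6) a, so a = 12.087 / 10.5 = 1.1511 m/s².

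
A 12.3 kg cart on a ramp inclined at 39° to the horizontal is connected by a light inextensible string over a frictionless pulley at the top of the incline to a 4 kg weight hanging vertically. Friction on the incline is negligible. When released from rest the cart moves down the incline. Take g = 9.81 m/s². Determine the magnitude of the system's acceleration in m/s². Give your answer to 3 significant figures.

For the cart on the incline: the weight component along the slope is m₁g sin 39° = 12.3 × 9.81 × 0.6293 = 75.933 N and the normal force is N = m₁g cos 39° = 93.773 N.
Newton's second law for the cart (down-slope positive): 75.933 − T = 12.3 a. For the hanging weight (upward positive): T − 4 × 9.81 = 4 a.
Adding the two equations eliminates T: 36.693 = 16.3 a, so a = 2.2511 m/s².

2.25 m/s²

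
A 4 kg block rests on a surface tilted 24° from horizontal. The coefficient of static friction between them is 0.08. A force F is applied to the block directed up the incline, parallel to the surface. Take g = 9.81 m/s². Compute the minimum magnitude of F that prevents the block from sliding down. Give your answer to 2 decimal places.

13.09 N

The normal force is N = mg cos 24° = 35.848 N. With F at its minimum the block is on the verge of sliding down, so static friction is at its maximum μ_s N = 0.08 × 35.848 = 2.868 N and acts up the slope.
Equilibrium along the incline: F + μ_s N = mg sin 24°, so F = 15.960 − 2.868 = 13.092 N.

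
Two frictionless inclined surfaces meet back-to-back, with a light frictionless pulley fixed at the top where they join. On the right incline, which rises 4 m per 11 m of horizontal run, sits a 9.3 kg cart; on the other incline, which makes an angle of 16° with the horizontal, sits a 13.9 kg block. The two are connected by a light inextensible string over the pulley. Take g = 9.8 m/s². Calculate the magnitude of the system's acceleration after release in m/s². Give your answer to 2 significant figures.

0.28 m/s²

Resolve each weight along its own incline: the 9.3 kg mass has component 9.3 × 9.8 × sin 19.98° = 31.146 N down its slope, and the 13.9 kg mass has 13.9 × 9.8 × sin 16° = 37.547 N down its slope.
The 13.9 kg side's 37.547 N exceeds the other side's 31.146 N, so that mass slides down and the 9.3 kg mass slides up. Taking that direction as positive, Newton's second law for the whole system gives 37.547 − 31.146 = (9.3 + 13.9) a, so a = 6.401 / 23.2 = 0.2759 m/s².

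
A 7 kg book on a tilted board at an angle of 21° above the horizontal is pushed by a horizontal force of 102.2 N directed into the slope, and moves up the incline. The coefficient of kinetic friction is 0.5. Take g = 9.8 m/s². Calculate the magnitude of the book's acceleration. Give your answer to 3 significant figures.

2.93 m/s²

The horizontal push has components F cos 21° = 102.2 × 0.9336 = 95.414 N up the incline and F sin 21° = 102.2 × 0.3584 = 36.628 N pressing into the surface.
The normal force is therefore N = mg cos 21° + F sin 21° = 64.045 + 36.628 = 100.673 N, and kinetic friction down the slope is μN = 0.5 × 100.673 = 50.337 N.
Along the incline: F cos 21° − mg sin 21° − μN = ma, so 95.414 − 24.586 − 50.337 = 7 a, giving a = 2.9273 m/s².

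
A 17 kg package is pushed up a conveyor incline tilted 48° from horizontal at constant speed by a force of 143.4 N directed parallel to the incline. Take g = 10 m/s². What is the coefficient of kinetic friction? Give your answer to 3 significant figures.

0.150

At constant speed ΣF = 0 along the incline. The applied 143.4 N acts up the slope; the weight component mg sin 48° = 126.335 N and kinetic friction μN both act down the slope.
So 143.4 = 126.335 + μ × 113.752, giving μ = (143.4 − 126.335) / 113.752 = 0.1500.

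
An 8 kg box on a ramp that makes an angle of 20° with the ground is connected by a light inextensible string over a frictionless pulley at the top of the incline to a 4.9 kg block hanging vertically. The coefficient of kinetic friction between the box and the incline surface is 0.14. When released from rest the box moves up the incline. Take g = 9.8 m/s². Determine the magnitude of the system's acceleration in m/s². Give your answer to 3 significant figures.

0.844 m/s²

For the box on the incline: the weight component along the slope is m₁g sin 20° = 8 × 9.8 × 0.3420 = 26.813 N and the normal force is N = m₁g cos 20° = 73.672 N.
Kinetic friction opposes the box's motion up the incline: f = μN = 0.14 × 73.672 = 10.314 N acting down the slope.
Newton's second law for the box (up-slope positive): T − 26.813 − 10.314 = 8 a. For the hanging block (downward positive): 4.9 × 9.8 − T = 4.9 a.
Adding the two equations eliminates T: 10.893 = 12.9 a, so a = 0.8444 m/s².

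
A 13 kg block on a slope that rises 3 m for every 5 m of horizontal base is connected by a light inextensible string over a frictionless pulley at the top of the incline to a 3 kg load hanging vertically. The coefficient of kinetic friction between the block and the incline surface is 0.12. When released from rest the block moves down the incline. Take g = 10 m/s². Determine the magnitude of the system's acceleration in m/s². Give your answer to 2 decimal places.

For the block on the incline: the weight component along the slope is m₁g sin 30.96° = 13 × 10 × 0.5145 = 66.885 N and the normal force is N = m₁g cos 30.96° = 111.474 N.
Kinetic friction opposes the block's motion down the incline: f = μN = 0.12 × 111.474 = 13.377 N acting up the slope.
Newton's second law for the block (down-slope positive): 66.885 − 13.377 − T = 13 a. For the hanging load (upward positive): T − 3 × 10 = 3 a.
Adding the two equations eliminates T: 23.508 = 16 a, so a = 1.4692 m/s².

1.47 m/s²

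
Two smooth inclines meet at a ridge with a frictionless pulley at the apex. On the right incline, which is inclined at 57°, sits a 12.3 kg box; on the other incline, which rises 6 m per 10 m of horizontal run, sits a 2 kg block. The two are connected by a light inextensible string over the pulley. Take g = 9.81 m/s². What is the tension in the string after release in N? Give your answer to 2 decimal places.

Resolve each weight along its own incline: the 12.3 kg mass has component 12.3 × 9.81 × sin 57° = 101.197 N down its slope, and the 2 kg mass has 2 × 9.81 × sin 30.96° = 10.094 N down its slope.
The 12.3 kg side's 101.197 N exceeds the other side's 10.094 N, so that mass slides down and the 2 kg mass slides up. Taking that direction as positive, Newton's second law for the whole system gives 101.197 − 10.094 = (12.3 + 2) a, so a = 91.103 / 14.3 = 6.3708 m/s².
For the 2 kg mass (up-slope positive): T − 10.094 = 2 × 6.3708, so T = 22.836 N.

22.84 N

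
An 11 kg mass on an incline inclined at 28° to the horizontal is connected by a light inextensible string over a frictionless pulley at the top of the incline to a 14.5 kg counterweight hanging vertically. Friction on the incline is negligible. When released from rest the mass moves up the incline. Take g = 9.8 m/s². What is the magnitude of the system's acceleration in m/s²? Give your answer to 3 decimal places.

For the mass on the incline: the weight component along the slope is m₁g sin 28° = 11 × 9.8 × 0.4695 = 50.612 N and the normal force is N = m₁g cos 28° = 95.182 N.
Newton's second law for the mass (up-slope positive): T − 50.612 = 11 a. For the hanging counterweight (downward positive): 14.5 × 9.8 − T = 14.5 a.
Adding the two equations eliminates T: 91.488 = 25.5 a, so a = 3.5878 m/s².

3.588 m/s²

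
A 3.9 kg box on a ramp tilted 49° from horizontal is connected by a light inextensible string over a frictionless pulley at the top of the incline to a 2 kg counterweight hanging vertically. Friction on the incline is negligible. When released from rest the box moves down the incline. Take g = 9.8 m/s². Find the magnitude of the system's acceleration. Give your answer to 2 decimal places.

For the box on the incline: the weight component along the slope is m₁g sin 49° = 3.9 × 9.8 × 0.7547 = 28.845 N and the normal force is N = m₁g cos 49° = 25.075 N.
Newton's second law for the box (down-slope positive): 28.845 − T = 3.9 a. For the hanging counterweight (upward positive): T − 2 × 9.8 = 2 a.
Adding the two equations eliminates T: 9.245 = 5.9 a, so a = 1.5669 m/s².

1.57 m/s²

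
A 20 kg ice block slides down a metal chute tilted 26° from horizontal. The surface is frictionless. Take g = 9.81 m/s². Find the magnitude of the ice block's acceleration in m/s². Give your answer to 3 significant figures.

Resolving the weight along the incline: the component pulling the ice block down the slope is mg sin 26° = 20 × 9.81 × 0.4384 = 86.014 N, and the normal force is N = mg cos 26° = 20 × 9.81 × 0.8988 = 176.345 N.
With no friction the net force along the incline is 86.014 N, so a = g sin 26° = 86.014 / 20 = 4.3007 m/s².

4.30 m/s²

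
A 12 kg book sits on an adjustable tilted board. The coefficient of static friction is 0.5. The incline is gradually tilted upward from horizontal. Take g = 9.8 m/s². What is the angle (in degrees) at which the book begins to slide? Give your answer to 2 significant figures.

At the threshold of sliding, static friction is at its maximum μ_s N and exactly balances the weight component along the incline: mg sin θ = μ_s mg cos θ.
Hence tan θ = μ_s = 0.5, so θ = arctan(0.5) = 26.5651°.

27°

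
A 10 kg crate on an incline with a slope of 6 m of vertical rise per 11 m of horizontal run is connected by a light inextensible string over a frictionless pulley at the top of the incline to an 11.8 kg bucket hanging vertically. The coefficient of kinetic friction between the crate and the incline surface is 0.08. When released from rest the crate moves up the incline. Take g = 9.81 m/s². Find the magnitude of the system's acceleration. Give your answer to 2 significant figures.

2.8 m/s²

For the crate on the incline: the weight component along the slope is m₁g sin 28.61° = 10 × 9.81 × 0.4789 = 46.980 N and the normal force is N = m₁g cos 28.61° = 86.122 N.
Kinetic friction opposes the crate's motion up the incline: f = μN = 0.08 × 86.122 = 6.890 N acting down the slope.
Newton's second law for the crate (up-slope positive): T − 46.980 − 6.890 = 10 a. For the hanging bucket (downward positive): 11.8 × 9.81 − T = 11.8 a.
Adding the two equations eliminates T: 61.888 = 21.8 a, so a = 2.8389 m/s².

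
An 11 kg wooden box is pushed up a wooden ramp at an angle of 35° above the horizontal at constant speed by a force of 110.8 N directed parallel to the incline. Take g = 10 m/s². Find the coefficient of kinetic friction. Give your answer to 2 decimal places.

0.53

At constant speed ΣF = 0 along the incline. The applied 110.8 N acts up the slope; the weight component mg sin 35° = 63.093 N and kinetic friction μN both act down the slope.
So 110.8 = 63.093 + μ × 90.107, giving μ = (110.8 − 63.093) / 90.107 = 0.5294.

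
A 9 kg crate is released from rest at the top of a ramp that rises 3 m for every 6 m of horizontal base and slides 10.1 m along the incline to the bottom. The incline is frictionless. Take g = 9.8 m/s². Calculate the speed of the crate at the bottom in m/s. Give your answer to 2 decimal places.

The weight component along the incline is mg sin 26.57° = 39.444 N and the normal force is N = mg cos 26.57° = 78.888 N.
With no friction, a = g sin 26.57° = 4.3827 m/s².
Starting from rest over a distance of 10.1 m, v² = 2aL = 2 × 4.3827 × 10.1 = 88.5305, so v = 9.4091 m/s.

9.41 m/s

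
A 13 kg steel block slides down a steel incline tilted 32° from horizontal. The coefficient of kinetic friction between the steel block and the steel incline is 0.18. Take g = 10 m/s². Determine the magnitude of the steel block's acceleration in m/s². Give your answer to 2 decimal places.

Resolving the weight along the incline: the component pulling the steel block down the slope is mg sin 32° = 13 × 10 × 0.5299 = 68.887 N, and the normal force is N = mg cos 32° = 13 × 10 × 0.8480 = 110.240 N.
Kinetic friction acts up the slope with magnitude f = μN = 0.18 × 110.240 = 19.843 N.
Net force along the incline is 68.887 − 19.843 = 49.044 N, so a = 49.044 / 13 = 3.7726 m/s².

3.77 m/s²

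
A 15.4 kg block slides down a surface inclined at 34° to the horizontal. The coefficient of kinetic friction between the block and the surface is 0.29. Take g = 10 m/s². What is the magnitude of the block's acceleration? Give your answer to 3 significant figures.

3.19 m/s²

Resolving the weight along the incline: the component pulling the block down the slope is mg sin 34° = 15.4 × 10 × 0.5592 = 86.117 N, and the normal force is N = mg cos 34° = 15.4 × 10 × 0.8290 = 127.666 N.
Kinetic friction acts up the slope with magnitude f = μN = 0.29 × 127.666 = 37.023 N.
Net force along the incline is 86.117 − 37.023 = 49.094 N, so a = 49.094 / 15.4 = 3.1879 m/s².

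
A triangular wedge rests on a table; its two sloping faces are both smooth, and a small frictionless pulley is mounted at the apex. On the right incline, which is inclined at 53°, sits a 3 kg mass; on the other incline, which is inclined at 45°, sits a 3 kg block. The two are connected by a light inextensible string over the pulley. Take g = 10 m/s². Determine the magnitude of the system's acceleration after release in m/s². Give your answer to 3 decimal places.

0.458 m/s²

Resolve each weight along its own incline: the 3 kg mass has component 3 × 10 × sin 53° = 23.959 N down its slope, and the 3 kg mass has 3 × 10 × sin 45° = 21.213 N down its slope.
The 3 kg side's 23.959 N exceeds the other side's 21.213 N, so that mass slides down and the 3 kg mass slides up. Taking that direction as positive, Newton's second law for the whole system gives 23.959 − 21.213 = (3 + 3) a, so a = 2.746 / 6 = 0.4577 m/s².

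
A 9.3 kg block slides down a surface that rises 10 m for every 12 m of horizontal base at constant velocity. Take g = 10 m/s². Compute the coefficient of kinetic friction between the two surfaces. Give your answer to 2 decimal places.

At constant velocity the net force along the incline is zero: mg sin 39.81° = μ mg cos 39.81°.
So μ = tan 39.81° = 0.6402 / 0.7682 = 0.8334.

0.83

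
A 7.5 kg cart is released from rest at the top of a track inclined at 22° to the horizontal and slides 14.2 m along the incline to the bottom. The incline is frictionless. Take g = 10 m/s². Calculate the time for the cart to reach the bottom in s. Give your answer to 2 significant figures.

2.8 s

The weight component along the incline is mg sin 22° = 28.095 N and the normal force is N = mg cos 22° = 69.539 N.
With no friction, a = g sin 22° = 3.7461 m/s².
Starting from rest, L = ½at², so t = √(2L/a) = √(2 × 14.2 / 3.7461) = 2.7534 s.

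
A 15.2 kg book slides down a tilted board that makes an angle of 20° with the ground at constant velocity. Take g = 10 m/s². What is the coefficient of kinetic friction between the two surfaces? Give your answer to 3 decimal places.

0.364

At constant velocity the net force along the incline is zero: mg sin 20° = μ mg cos 20°.
So μ = tan 20° = 0.3420 / 0.9397 = 0.3639.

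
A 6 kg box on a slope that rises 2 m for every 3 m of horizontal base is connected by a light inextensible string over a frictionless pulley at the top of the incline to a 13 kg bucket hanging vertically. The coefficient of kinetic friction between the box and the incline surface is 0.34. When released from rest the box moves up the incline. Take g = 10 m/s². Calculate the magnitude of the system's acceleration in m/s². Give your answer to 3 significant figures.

4.20 m/s²

For the box on the incline: the weight component along the slope is m₁g sin 33.69° = 6 × 10 × 0.5547 = 33.282 N and the normal force is N = m₁g cos 33.69° = 49.923 N.
Kinetic friction opposes the box's motion up the incline: f = μN = 0.34 × 49.923 = 16.974 N acting down the slope.
Newton's second law for the box (up-slope positive): T − 33.282 − 16.974 = 6 a. For the hanging bucket (downward positive): 13 × 10 − T = 13 a.
Adding the two equations eliminates T: 79.744 = 19 a, so a = 4.1971 m/s².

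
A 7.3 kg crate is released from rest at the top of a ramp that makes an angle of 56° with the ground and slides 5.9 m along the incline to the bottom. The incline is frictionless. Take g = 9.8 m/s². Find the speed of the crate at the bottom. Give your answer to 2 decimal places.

9.79 m/s

The weight component along the incline is mg sin 56° = 59.309 N and the normal force is N = mg cos 56° = 40.005 N.
With no friction, a = g sin 56° = 8.1246 m/s².
Starting from rest over a distance of 5.9 m, v² = 2aL = 2 × 8.1246 × 5.9 = 95.8703, so v = 9.7913 m/s.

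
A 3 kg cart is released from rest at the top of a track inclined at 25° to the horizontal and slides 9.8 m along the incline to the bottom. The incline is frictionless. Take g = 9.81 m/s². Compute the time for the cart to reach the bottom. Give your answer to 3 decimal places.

The weight component along the incline is mg sin 25° = 12.438 N and the normal force is N = mg cos 25° = 26.673 N.
With no friction, a = g sin 25° = 4.1459 m/s².
Starting from rest, L = ½at², so t = √(2L/a) = √(2 × 9.8 / 4.1459) = 2.1743 s.

2.174 s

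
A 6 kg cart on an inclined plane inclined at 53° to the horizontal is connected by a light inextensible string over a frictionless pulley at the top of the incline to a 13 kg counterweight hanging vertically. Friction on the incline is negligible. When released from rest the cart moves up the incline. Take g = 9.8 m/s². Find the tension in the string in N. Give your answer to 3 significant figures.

For the cart on the incline: the weight component along the slope is m₁g sin 53° = 6 × 9.8 × 0.7986 = 46.958 N and the normal force is N = m₁g cos 53° = 35.387 N.
Newton's second law for the cart (up-slope positive): T − 46.958 = 6 a. For the hanging counterweight (downward positive): 13 × 9.8 − T = 13 a.
Adding the two equations eliminates T: 80.442 = 19 a, so a = 4.2338 m/s².
Then from the hanging counterweight's equation, T = 13 × (9.8 − 4.2338) = 72.361 N.

72.4 N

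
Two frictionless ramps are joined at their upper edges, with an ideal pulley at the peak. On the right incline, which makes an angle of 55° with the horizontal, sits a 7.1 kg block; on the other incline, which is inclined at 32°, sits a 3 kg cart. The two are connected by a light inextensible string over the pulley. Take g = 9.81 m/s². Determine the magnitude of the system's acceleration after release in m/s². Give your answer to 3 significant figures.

Resolve each weight along its own incline: the 7.1 kg mass has component 7.1 × 9.81 × sin 55° = 57.055 N down its slope, and the 3 kg mass has 3 × 9.81 × sin 32° = 15.596 N down its slope.
The 7.1 kg side's 57.055 N exceeds the other side's 15.596 N, so that mass slides down and the 3 kg mass slides up. Taking that direction as positive, Newton's second law for the whole system gives 57.055 − 15.596 = (7.1 + 3) a, so a = 41.459 / 10.1 = 4.1049 m/s².

4.10 m/s²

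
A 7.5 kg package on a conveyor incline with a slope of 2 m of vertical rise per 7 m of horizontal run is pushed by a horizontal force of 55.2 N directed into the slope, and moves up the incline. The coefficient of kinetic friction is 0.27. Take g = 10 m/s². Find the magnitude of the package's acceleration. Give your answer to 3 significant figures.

1.19 m/s²

The horizontal push has components F cos 15.95° = 55.2 × 0.9615 = 53.075 N up the incline and F sin 15.95° = 55.2 × 0.2747 = 15.163 N pressing into the surface.
The normal force is therefore N = mg cos 15.95° + F sin 15.95° = 72.112 + 15.163 = 87.275 N, and kinetic friction down the slope is μN = 0.27 × 87.275 = 23.564 N.
Along the incline: F cos 15.95° − mg sin 15.95° − μN = ma, so 53.075 − 20.602 − 23.564 = 7.5 a, giving a = 1.1879 m/s².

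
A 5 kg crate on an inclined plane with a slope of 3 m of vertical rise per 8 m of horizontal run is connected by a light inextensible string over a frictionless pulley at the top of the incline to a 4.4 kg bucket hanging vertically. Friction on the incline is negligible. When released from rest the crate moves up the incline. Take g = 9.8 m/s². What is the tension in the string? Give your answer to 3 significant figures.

31.0 N

For the crate on the incline: the weight component along the slope is m₁g sin 20.56° = 5 × 9.8 × 0.3511 = 17.204 N and the normal force is N = m₁g cos 20.56° = 45.880 N.
Newton's second law for the crate (up-slope positive): T − 17.204 = 5 a. For the hanging bucket (downward positive): 4.4 × 9.8 − T = 4.4 a.
Adding the two equations eliminates T: 25.916 = 9.4 a, so a = 2.7570 m/s².
Then from the hanging bucket's equation, T = 4.4 × (9.8 − 2.7570) = 30.989 N.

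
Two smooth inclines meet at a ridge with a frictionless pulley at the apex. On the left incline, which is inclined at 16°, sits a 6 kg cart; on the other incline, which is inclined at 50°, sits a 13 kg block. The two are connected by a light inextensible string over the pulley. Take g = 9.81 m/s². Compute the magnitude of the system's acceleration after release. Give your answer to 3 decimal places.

4.288 m/s²

Resolve each weight along its own incline: the 6 kg mass has component 6 × 9.81 × sin 16° = 16.224 N down its slope, and the 13 kg mass has 13 × 9.81 × sin 50° = 97.694 N down its slope.
The 13 kg side's 97.694 N exceeds the other side's 16.224 N, so that mass slides down and the 6 kg mass slides up. Taking that direction as positive, Newton's second law for the whole system gives 97.694 − 16.224 = (6 + 13) a, so a = 81.470 / 19 = 4.2879 m/s².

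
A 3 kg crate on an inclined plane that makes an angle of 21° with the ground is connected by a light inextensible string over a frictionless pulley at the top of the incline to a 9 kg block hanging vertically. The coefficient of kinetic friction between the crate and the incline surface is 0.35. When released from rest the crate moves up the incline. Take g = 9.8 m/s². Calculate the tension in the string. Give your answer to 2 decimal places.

For the crate on the incline: the weight component along the slope is m₁g sin 21° = 3 × 9.8 × 0.3584 = 10.537 N and the normal force is N = m₁g cos 21° = 27.447 N.
Kinetic friction opposes the crate's motion up the incline: f = μN = 0.35 × 27.447 = 9.606 N acting down the slope.
Newton's second law for the crate (up-slope positive): T − 10.537 − 9.606 = 3 a. For the hanging block (downward positive): 9 × 9.8 − T = 9 a.
Adding the two equations eliminates T: 68.057 = 12 a, so a = 5.6714 m/s².
Then from the hanging block's equation, T = 9 × (9.8 − 5.6714) = 37.157 N.

37.16 N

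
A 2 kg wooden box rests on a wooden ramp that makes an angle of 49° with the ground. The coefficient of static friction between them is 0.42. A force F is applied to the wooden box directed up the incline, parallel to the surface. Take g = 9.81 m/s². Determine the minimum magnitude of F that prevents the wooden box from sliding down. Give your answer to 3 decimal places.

The normal force is N = mg cos 49° = 12.872 N. With F at its minimum the wooden box is on the verge of sliding down, so static friction is at its maximum μ_s N = 0.42 × 12.872 = 5.406 N and acts up the slope.
Equilibrium along the incline: F + μ_s N = mg sin 49°, so F = 14.807 − 5.406 = 9.401 N.

9.401 N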